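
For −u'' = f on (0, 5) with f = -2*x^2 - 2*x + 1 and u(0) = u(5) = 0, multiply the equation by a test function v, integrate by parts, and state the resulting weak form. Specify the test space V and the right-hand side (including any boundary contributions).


V = H^1_0(0, 5) (so v(0) = v(5) = 0); weak form: ∫_0^5 u'v' dx = ∫_0^5 (-2*x^2 - 2*x + 1) v dx for all v ∈ V.

Multiply both sides by a test function v and integrate from 0 to 5:
  ∫_0^5 −u''(x) v(x) dx = ∫_0^5 f(x) v(x) dx.
Integrate the LHS by parts once:
  ∫_0^5 −u'' v dx = −[u'(x) v(x)]_0^5 + ∫_0^5 u'(x) v'(x) dx.
Thus ∫_0^5 u'(x) v'(x) dx = ∫_0^5 f(x) v(x) dx + [u'(x) v(x)]_0^5.
Choose V so that boundary terms are either known or forced to vanish.
u is Dirichlet: u(0) = u(5) = 0. Let V = H^1_0(0, 5); then v(0) = v(5) = 0, and [u' v]_0^5 = 0.
Weak formulation: find u (satisfying any essential BC) such that ∫_0^5 u'(x) v'(x) dx = ∫_0^5 f v dx for all v ∈ V.
Substituting f(x) = -2*x^2 - 2*x + 1, the right-hand side is ∫_0^5 (-2*x^2 - 2*x + 1) v dx.


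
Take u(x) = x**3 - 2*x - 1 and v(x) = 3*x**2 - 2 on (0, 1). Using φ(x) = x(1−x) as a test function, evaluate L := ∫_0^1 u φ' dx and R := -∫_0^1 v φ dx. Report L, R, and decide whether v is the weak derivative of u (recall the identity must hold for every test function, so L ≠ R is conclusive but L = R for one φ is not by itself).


LHS = 11/60, RHS = 11/60. Yes, v = u' weakly.

u(x) = x**3 - 2*x - 1, classical derivative u'(x) = 3*x**2 - 2.
φ(x) = x(1−x), so φ'(x) = 1 - 2*x.
Note φ(0) = φ(1) = 0, so the boundary term u·φ vanishes.
LHS = ∫_0^1 u(x) φ'(x) dx = ∫_0^1 (-2*x^4 + x^3 + 4*x^2 - 1) dx. Term by term:
  ∫_0^1 -2*x^4 dx = -2/5;  ∫_0^1 x^3 dx = 1/4;  ∫_0^1 4*x^2 dx = 4/3;
  ∫_0^1 -1 dx = -1.
Sum: -2/5 + 1/4 + 4/3 − 1 = 11/60.
So LHS = 11/60.
∫_0^1 v(x) φ(x) dx = ∫_0^1 (-3*x^4 + 3*x^3 + 2*x^2 - 2*x) dx. Term by term:
  ∫_0^1 -3*x^4 dx = -3/5;  ∫_0^1 3*x^3 dx = 3/4;  ∫_0^1 2*x^2 dx = 2/3;
  ∫_0^1 -2*x dx = -1.
Sum: -3/5 + 3/4 + 2/3 − 1 = -11/60.
So RHS = -∫_0^1 v(x) φ(x) dx = 11/60.
LHS = RHS, so the identity holds for this test φ.
Moreover u is smooth here and v(x) = u'(x) = 3*x**2 - 2 pointwise, so the identity holds for every test function. Hence v is the weak derivative of u.


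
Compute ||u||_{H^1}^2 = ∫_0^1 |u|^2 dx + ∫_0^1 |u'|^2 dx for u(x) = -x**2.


||u||_{H^1}^2 = 23/15

The H^1 norm (squared) on an interval (0, L) is
  ||u||_{H^1}^2 = ∫_0^L u(x)^2 dx + ∫_0^L u'(x)^2 dx.
Compute u'(x) = -2*x.
Then u(x)^2 = x**4 and u'(x)^2 = 4*x**2.
Integrate each monomial from 0 to 1 using ∫_0^1 c·x^n dx = c·1^(n+1)/(n+1):
  ∫_0^1 u(x)^2 dx = ∫_0^1 (x^4) dx. Term by term:
    ∫_0^1 x^4 dx = 1/5.
  ∫_0^1 u'(x)^2 dx = ∫_0^1 (4*x^2) dx. Term by term:
    ∫_0^1 4*x^2 dx = 4/3.
Adding: ||u||_{H^1}^2 = 1/5 + 4/3 = 23/15.


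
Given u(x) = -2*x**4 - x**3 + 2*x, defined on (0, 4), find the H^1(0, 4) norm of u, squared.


||u||_{H^1}^2 = 20635120/63

The H^1 norm (squared) on an interval (0, L) is
  ||u||_{H^1}^2 = ∫_0^L u(x)^2 dx + ∫_0^L u'(x)^2 dx.
Compute u'(x) = -8*x**3 - 3*x**2 + 2.
Then u(x)^2 = 4*x**8 + 4*x**7 + x**6 - 8*x**5 - 4*x**4 + 4*x**2 and u'(x)^2 = 64*x**6 + 48*x**5 + 9*x**4 - 32*x**3 - 12*x**2 + 4.
Integrate each monomial from 0 to 4 using ∫_0^4 c·x^n dx = c·4^(n+1)/(n+1):
  ∫_0^4 u(x)^2 dx = ∫_0^4 (4*x^8 + 4*x^7 + x^6 - 8*x^5 - 4*x^4 + 4*x^2) dx. Term by term:
    ∫_0^4 4*x^8 dx = 1048576/9;  ∫_0^4 4*x^7 dx = 32768;  ∫_0^4 x^6 dx = 16384/7;
    ∫_0^4 -8*x^5 dx = -16384/3;  ∫_0^4 -4*x^4 dx = -4096/5;  ∫_0^4 4*x^2 dx = 256/3.
  Sum: 1048576/9 + 32768 + 16384/7 − 16384/3 − 4096/5 + 256/3 = 45807872/315.
  ∫_0^4 u'(x)^2 dx = ∫_0^4 (64*x^6 + 48*x^5 + 9*x^4 - 32*x^3 - 12*x^2 + 4) dx. Term by term:
    ∫_0^4 64*x^6 dx = 1048576/7;  ∫_0^4 48*x^5 dx = 32768;  ∫_0^4 9*x^4 dx = 9216/5;
    ∫_0^4 -32*x^3 dx = -2048;  ∫_0^4 -12*x^2 dx = -256;  ∫_0^4 4 dx = 16.
  Sum: 1048576/7 + 32768 + 9216/5 − 2048 − 256 + 16 = 6374192/35.
Adding: ||u||_{H^1}^2 = 45807872/315 + 6374192/35 = 20635120/63.


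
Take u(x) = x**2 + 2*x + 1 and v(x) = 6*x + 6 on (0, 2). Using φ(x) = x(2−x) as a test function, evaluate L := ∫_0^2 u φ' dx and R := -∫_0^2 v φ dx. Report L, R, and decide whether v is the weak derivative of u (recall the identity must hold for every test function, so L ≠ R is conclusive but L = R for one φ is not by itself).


LHS = -16/3, RHS = -16. No, v is not the weak derivative of u.

u(x) = x**2 + 2*x + 1, classical derivative u'(x) = 2*x + 2.
φ(x) = x(2−x), so φ'(x) = 2 - 2*x.
Note φ(0) = φ(2) = 0, so the boundary term u·φ vanishes.
LHS = ∫_0^2 u(x) φ'(x) dx = ∫_0^2 (-2*x^3 - 2*x^2 + 2*x + 2) dx. Term by term:
  ∫_0^2 -2*x^3 dx = -8;  ∫_0^2 -2*x^2 dx = -16/3;  ∫_0^2 2*x dx = 4;
  ∫_0^2 2 dx = 4.
Sum: -8 − 16/3 + 4 + 4 = -16/3.
So LHS = -16/3.
∫_0^2 v(x) φ(x) dx = ∫_0^2 (-6*x^3 + 6*x^2 + 12*x) dx. Term by term:
  ∫_0^2 -6*x^3 dx = -24;  ∫_0^2 6*x^2 dx = 16;  ∫_0^2 12*x dx = 24.
Sum: -24 + 16 + 24 = 16.
So RHS = -∫_0^2 v(x) φ(x) dx = -16.
LHS − RHS = 32/3 ≠ 0, so the identity fails.
(For a valid weak derivative the identity must hold for EVERY test function, in particular this one. The failure shows v is NOT the weak derivative of u.)
Correct weak derivative would be u'(x) = 2*x + 2.


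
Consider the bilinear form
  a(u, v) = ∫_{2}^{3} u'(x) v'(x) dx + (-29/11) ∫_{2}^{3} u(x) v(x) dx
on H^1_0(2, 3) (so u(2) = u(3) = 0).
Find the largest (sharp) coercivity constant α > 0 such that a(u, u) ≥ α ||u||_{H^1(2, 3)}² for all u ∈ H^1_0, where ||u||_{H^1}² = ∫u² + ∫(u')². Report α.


α = (-29/11 + π^2)/(1 + π^2)

Coercivity of a(·,·) on H^1_0(2, 3) means a(u, u) ≥ α ||u||_{H^1}² for every u ∈ H^1_0.
The interval has length L = 1, and Poincaré/coercivity depend only on L. Here a(u, u) = ∫(u')² + (-29/11)·∫u².
Here c = -29/11 < 0 with |c| < (π/L)² = π^2, so coercivity still holds. The condition a(u,u) ≥ α||u||_{H^1}² reads (1−α)∫(u')² ≥ (α−c)∫u². Any admissible α is ≤ 1 (rapidly oscillating u have ∫u²/∫(u')² → 0), and α = 1 would force 0 ≥ (1−c)∫u², impossible since c < 1; so 1−α > 0. By the sharp Poincaré inequality on H^1_0 of an interval of length L, ∫(u')² ≥ (π/L)²∫u² with equality for the first sine mode sin(π(x−x₀)/L) (x₀ the left endpoint), so the inequality holds for all u iff (1−α)(π/L)² ≥ α − c, i.e. α ≤ ((π/L)² + c)/((π/L)² + 1) = (1 + c(L/π)²)/(1 + (L/π)²). (Direct route, valid since c ≤ 0: Poincaré gives c∫u² ≥ c(L/π)²∫(u')², so a(u,u) ≥ (1 + c(L/π)²)∫(u')², while ||u||_{H^1}² ≤ (1 + (L/π)²)∫(u')²; dividing yields the same α.) With (π/L)² = π^2 and c = -29/11, the largest admissible constant is α = ((π/L)² + c)/((π/L)² + 1).
Simplifying, α = (-29/11 + π^2)/(1 + π^2).


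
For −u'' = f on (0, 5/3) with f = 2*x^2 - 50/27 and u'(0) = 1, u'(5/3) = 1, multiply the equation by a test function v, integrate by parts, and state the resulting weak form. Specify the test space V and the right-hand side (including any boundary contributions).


V = H^1(0, 5/3) (v unrestricted at boundary; u is determined up to an additive constant); weak form: ∫_0^5/3 u'v' dx = ∫_0^5/3 (2*x^2 - 50/27) v dx + v(5/3) − v(0) for all v ∈ V.

Multiply both sides by a test function v and integrate from 0 to 5/3:
  ∫_0^5/3 −u''(x) v(x) dx = ∫_0^5/3 f(x) v(x) dx.
Integrate the LHS by parts once:
  ∫_0^5/3 −u'' v dx = −[u'(x) v(x)]_0^5/3 + ∫_0^5/3 u'(x) v'(x) dx.
Thus ∫_0^5/3 u'(x) v'(x) dx = ∫_0^5/3 f(x) v(x) dx + [u'(x) v(x)]_0^5/3.
Choose V so that boundary terms are either known or forced to vanish.
u has inhomogeneous Neumann u'(0) = 1, u'(5/3) = 1. [u' v]_0^5/3 = (1)·v(5/3) − (1)·v(0) = v(5/3) − v(0). Take V = H^1(0, 5/3); boundary term becomes part of RHS.
Weak formulation: find u (satisfying any essential BC) such that ∫_0^5/3 u'(x) v'(x) dx = ∫_0^5/3 f v dx + v(5/3) − v(0) for all v ∈ V (Neumann data are natural BCs: they enter the RHS as boundary terms).
Substituting f(x) = 2*x^2 - 50/27, the right-hand side is ∫_0^5/3 (2*x^2 - 50/27) v dx + v(5/3) − v(0).
Compatibility check (pure Neumann): taking v ≡ 1 ∈ V gives 0 = ∫_0^5/3 f dx + (1) − (1), i.e. ∫_0^5/3 f dx must equal u'(0) − u'(5/3) = 0. Indeed ∫_0^5/3 (2*x^2 - 50/27) dx = 0, so the data are compatible. The solution is then unique only up to an additive constant (fix it e.g. by requiring ∫_0^5/3 u dx = 0).


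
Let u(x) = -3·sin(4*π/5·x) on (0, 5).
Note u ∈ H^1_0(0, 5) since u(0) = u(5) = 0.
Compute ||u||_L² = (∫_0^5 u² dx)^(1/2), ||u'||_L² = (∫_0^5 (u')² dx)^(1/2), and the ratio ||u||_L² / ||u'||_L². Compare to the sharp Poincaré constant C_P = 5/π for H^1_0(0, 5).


||u||_L² / ||u'||_L² = 5/(4*π) < C_P = 5/π.

u(x) = -3·sin(4*π/5·x), so u'(x) = -12*π*cos(4*π*x/5)/5.
Writing u(x) = A·sin(kπx/L) with A = -3 and k = 4, use ∫_0^L sin²(kπx/L) dx = L/2 and ∫_0^L cos²(kπx/L) dx = L/2.
u² = 9·sin²(4*π/5·x) and (u')² = 144*π^2/25·cos²(4*π/5·x), and each of sin², cos² integrates to L/2 = 5/2 over (0, 5).
∫_0^5 u² dx = 45/2, so ||u||_L² = 3*sqrt(10)/2.
∫_0^5 (u')² dx = 72*π^2/5, so ||u'||_L² = 6*sqrt(10)*π/5.
Ratio ||u||_L² / ||u'||_L² = 5/(4*π).
Sharp Poincaré constant on H^1_0(0, 5) is C_P = L/π = 5/π, achieved by sin(π/5·x).
This is the k = 4 harmonic; the ratio L/(kπ) is strictly less than C_P = L/π, consistent with the sharp inequality ||u||_L² ≤ C_P ||u'||_L².


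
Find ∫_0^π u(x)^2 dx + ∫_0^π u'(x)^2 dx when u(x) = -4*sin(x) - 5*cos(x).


||u||_{H^1(0,π)}^2 = 41*π

u'(x) = 5*sin(x) - 4*cos(x).
Expand u² and (u')² and integrate term by term on (0, π), using: for integers n ≥ 1, ∫_0^π sin²(nx) dx = ∫_0^π cos²(nx) dx = π/2; for n ≠ n', ∫_0^π sin(nx)sin(n'x) dx = ∫_0^π cos(nx)cos(n'x) dx = 0; and by product-to-sum, ∫_0^π sin(nx)cos(n'x) dx = ½∫_0^π [sin((n+n')x) + sin((n−n')x)] dx, which is 0 when n+n' is even and 2n/(n²−n'²) when n+n' is odd (it need not vanish on (0, π)).
  u² squared terms: (-5)²·∫cos(x)² dx = 25·π/2 = 25*π/2;  (-4)²·∫sin(x)² dx = 16·π/2 = 8*π.
  u² cross terms: 2·(-5)·(-4)·∫cos(x)·sin(x) dx = 40·(0) = 0.
  So ∫_0^π u² dx = 25*π/2 + 8*π + 0 = 41*π/2.
  (u')² squared terms: (-4)²·∫cos(x)² dx = 16·π/2 = 8*π;  (5)²·∫sin(x)² dx = 25·π/2 = 25*π/2.
  (u')² cross terms: 2·(-4)·(5)·∫cos(x)·sin(x) dx = -40·(0) = 0.
  So ∫_0^π (u')² dx = 8*π + 25*π/2 + 0 = 41*π/2.
||u||_{H^1}^2 = (41*π/2) + (41*π/2) = 41*π.


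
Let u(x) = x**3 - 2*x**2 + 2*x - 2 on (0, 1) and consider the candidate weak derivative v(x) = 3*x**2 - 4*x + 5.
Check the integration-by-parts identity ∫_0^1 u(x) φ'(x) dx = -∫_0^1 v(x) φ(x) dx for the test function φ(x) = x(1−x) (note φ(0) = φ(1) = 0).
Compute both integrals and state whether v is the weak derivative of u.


LHS = -3/20, RHS = -13/20. No, v is not the weak derivative of u.

u(x) = x**3 - 2*x**2 + 2*x - 2, classical derivative u'(x) = 3*x**2 - 4*x + 2.
φ(x) = x(1−x), so φ'(x) = 1 - 2*x.
Note φ(0) = φ(1) = 0, so the boundary term u·φ vanishes.
LHS = ∫_0^1 u(x) φ'(x) dx = ∫_0^1 (-2*x^4 + 5*x^3 - 6*x^2 + 6*x - 2) dx. Term by term:
  ∫_0^1 -2*x^4 dx = -2/5;  ∫_0^1 5*x^3 dx = 5/4;  ∫_0^1 -6*x^2 dx = -2;
  ∫_0^1 6*x dx = 3;  ∫_0^1 -2 dx = -2.
Sum: -2/5 + 5/4 − 2 + 3 − 2 = -3/20.
So LHS = -3/20.
∫_0^1 v(x) φ(x) dx = ∫_0^1 (-3*x^4 + 7*x^3 - 9*x^2 + 5*x) dx. Term by term:
  ∫_0^1 -3*x^4 dx = -3/5;  ∫_0^1 7*x^3 dx = 7/4;  ∫_0^1 -9*x^2 dx = -3;
  ∫_0^1 5*x dx = 5/2.
Sum: -3/5 + 7/4 − 3 + 5/2 = 13/20.
So RHS = -∫_0^1 v(x) φ(x) dx = -13/20.
LHS − RHS = 1/2 ≠ 0, so the identity fails.
(For a valid weak derivative the identity must hold for EVERY test function, in particular this one. The failure shows v is NOT the weak derivative of u.)
Correct weak derivative would be u'(x) = 3*x**2 - 4*x + 2.


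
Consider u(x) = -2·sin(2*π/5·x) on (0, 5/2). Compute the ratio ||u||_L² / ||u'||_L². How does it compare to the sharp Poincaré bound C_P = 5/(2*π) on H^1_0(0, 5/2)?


||u||_L² / ||u'||_L² = 5/(2*π) = C_P.

u(x) = -2·sin(2*π/5·x), so u'(x) = -4*π*cos(2*π*x/5)/5.
Writing u(x) = A·sin(kπx/L) with A = -2 and k = 1, use ∫_0^L sin²(kπx/L) dx = L/2 and ∫_0^L cos²(kπx/L) dx = L/2.
u² = 4·sin²(2*π/5·x) and (u')² = 16*π^2/25·cos²(2*π/5·x), and each of sin², cos² integrates to L/2 = 5/4 over (0, 5/2).
∫_0^5/2 u² dx = 5, so ||u||_L² = sqrt(5).
∫_0^5/2 (u')² dx = 4*π^2/5, so ||u'||_L² = 2*sqrt(5)*π/5.
Ratio ||u||_L² / ||u'||_L² = 5/(2*π).
Sharp Poincaré constant on H^1_0(0, 5/2) is C_P = L/π = 5/(2*π), achieved by sin(2*π/5·x).
This is the k = 1 eigenfunction (up to amplitude), so the ratio equals the sharp Poincaré constant exactly.


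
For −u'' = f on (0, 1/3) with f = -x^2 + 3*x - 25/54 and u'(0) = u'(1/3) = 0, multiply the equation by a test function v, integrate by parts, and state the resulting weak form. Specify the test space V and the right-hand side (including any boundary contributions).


V = H^1(0, 1/3) (no boundary constraint on v; u is determined up to an additive constant); weak form: ∫_0^1/3 u'v' dx = ∫_0^1/3 (-x^2 + 3*x - 25/54) v dx for all v ∈ V.

Multiply both sides by a test function v and integrate from 0 to 1/3:
  ∫_0^1/3 −u''(x) v(x) dx = ∫_0^1/3 f(x) v(x) dx.
Integrate the LHS by parts once:
  ∫_0^1/3 −u'' v dx = −[u'(x) v(x)]_0^1/3 + ∫_0^1/3 u'(x) v'(x) dx.
Thus ∫_0^1/3 u'(x) v'(x) dx = ∫_0^1/3 f(x) v(x) dx + [u'(x) v(x)]_0^1/3.
Choose V so that boundary terms are either known or forced to vanish.
u has homogeneous Neumann: u'(0) = u'(1/3) = 0. So [u' v]_0^1/3 = 0·v(1/3) − 0·v(0) = 0 for any v; take V = H^1(0, 1/3).
Weak formulation: find u (satisfying any essential BC) such that ∫_0^1/3 u'(x) v'(x) dx = ∫_0^1/3 f v dx for all v ∈ V (homogeneous Neumann, so boundary terms vanish).
Substituting f(x) = -x^2 + 3*x - 25/54, the right-hand side is ∫_0^1/3 (-x^2 + 3*x - 25/54) v dx.
Compatibility check (pure Neumann): taking v ≡ 1 ∈ V gives 0 = ∫_0^1/3 f dx + (0) − (0), i.e. ∫_0^1/3 f dx must equal u'(0) − u'(1/3) = 0. Indeed ∫_0^1/3 (-x^2 + 3*x - 25/54) dx = 0, so the data are compatible. The solution is then unique only up to an additive constant (fix it e.g. by requiring ∫_0^1/3 u dx = 0).


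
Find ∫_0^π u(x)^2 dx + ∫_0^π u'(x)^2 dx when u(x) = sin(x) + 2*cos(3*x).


||u||_{H^1(0,π)}^2 = 21*π

u'(x) = -6*sin(3*x) + cos(x).
Expand u² and (u')² and integrate term by term on (0, π), using: for integers n ≥ 1, ∫_0^π sin²(nx) dx = ∫_0^π cos²(nx) dx = π/2; for n ≠ n', ∫_0^π sin(nx)sin(n'x) dx = ∫_0^π cos(nx)cos(n'x) dx = 0; and by product-to-sum, ∫_0^π sin(nx)cos(n'x) dx = ½∫_0^π [sin((n+n')x) + sin((n−n')x)] dx, which is 0 when n+n' is even and 2n/(n²−n'²) when n+n' is odd (it need not vanish on (0, π)).
  u² squared terms: (2)²·∫cos(3x)² dx = 4·π/2 = 2*π;  (1)²·∫sin(x)² dx = 1·π/2 = π/2.
  u² cross terms: 2·(2)·(1)·∫cos(3x)·sin(x) dx = 4·(0) = 0.
  So ∫_0^π u² dx = 2*π + π/2 + 0 = 5*π/2.
  (u')² squared terms: (-6)²·∫sin(3x)² dx = 36·π/2 = 18*π;  (1)²·∫cos(x)² dx = 1·π/2 = π/2.
  (u')² cross terms: 2·(-6)·(1)·∫sin(3x)·cos(x) dx = -12·(0) = 0.
  So ∫_0^π (u')² dx = 18*π + π/2 + 0 = 37*π/2.
||u||_{H^1}^2 = (5*π/2) + (37*π/2) = 21*π.


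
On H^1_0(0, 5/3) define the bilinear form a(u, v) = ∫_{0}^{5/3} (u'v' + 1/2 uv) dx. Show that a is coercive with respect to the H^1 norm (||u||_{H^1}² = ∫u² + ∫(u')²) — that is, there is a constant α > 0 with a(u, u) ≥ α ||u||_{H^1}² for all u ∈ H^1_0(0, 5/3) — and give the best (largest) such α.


α = (25 + 18*π^2)/(2*(25 + 9*π^2))

Coercivity of a(·,·) on H^1_0(0, 5/3) means a(u, u) ≥ α ||u||_{H^1}² for every u ∈ H^1_0.
The interval has length L = 5/3, and Poincaré/coercivity depend only on L. Here a(u, u) = ∫(u')² + (1/2)·∫u².
Here 0 < c = 1/2 < 1. The condition a(u,u) ≥ α||u||_{H^1}² reads (1−α)∫(u')² ≥ (α−c)∫u². Any admissible α is ≤ 1 (rapidly oscillating u have ∫u²/∫(u')² → 0), and α = 1 would force 0 ≥ (1−c)∫u², impossible since c < 1; so 1−α > 0. By the sharp Poincaré inequality on H^1_0 of an interval of length L, ∫(u')² ≥ (π/L)²∫u² with equality for the first sine mode sin(π(x−x₀)/L) (x₀ the left endpoint), so the inequality holds for all u iff (1−α)(π/L)² ≥ α − c, i.e. α ≤ ((π/L)² + c)/((π/L)² + 1) = (1 + c(L/π)²)/(1 + (L/π)²). With (π/L)² = 9*π^2/25 and c = 1/2, the largest admissible constant is α = ((π/L)² + c)/((π/L)² + 1).
Simplifying, α = (25 + 18*π^2)/(2*(25 + 9*π^2)).


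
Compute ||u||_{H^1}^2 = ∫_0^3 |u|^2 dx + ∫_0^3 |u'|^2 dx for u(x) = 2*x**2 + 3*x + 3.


||u||_{H^1}^2 = 5067/5

The H^1 norm (squared) on an interval (0, L) is
  ||u||_{H^1}^2 = ∫_0^L u(x)^2 dx + ∫_0^L u'(x)^2 dx.
Compute u'(x) = 4*x + 3.
Then u(x)^2 = 4*x**4 + 12*x**3 + 21*x**2 + 18*x + 9 and u'(x)^2 = 16*x**2 + 24*x + 9.
Integrate each monomial from 0 to 3 using ∫_0^3 c·x^n dx = c·3^(n+1)/(n+1):
  ∫_0^3 u(x)^2 dx = ∫_0^3 (4*x^4 + 12*x^3 + 21*x^2 + 18*x + 9) dx. Term by term:
    ∫_0^3 4*x^4 dx = 972/5;  ∫_0^3 12*x^3 dx = 243;  ∫_0^3 21*x^2 dx = 189;
    ∫_0^3 18*x dx = 81;  ∫_0^3 9 dx = 27.
  Sum: 972/5 + 243 + 189 + 81 + 27 = 3672/5.
  ∫_0^3 u'(x)^2 dx = ∫_0^3 (16*x^2 + 24*x + 9) dx. Term by term:
    ∫_0^3 16*x^2 dx = 144;  ∫_0^3 24*x dx = 108;  ∫_0^3 9 dx = 27.
  Sum: 144 + 108 + 27 = 279.
Adding: ||u||_{H^1}^2 = 3672/5 + 279 = 5067/5.


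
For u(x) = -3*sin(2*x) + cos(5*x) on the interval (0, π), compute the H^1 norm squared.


||u||_{H^1(0,π)}^2 = 208/7 + 71*π/2

u'(x) = -5*sin(5*x) - 6*cos(2*x).
Expand u² and (u')² and integrate term by term on (0, π), using: for integers n ≥ 1, ∫_0^π sin²(nx) dx = ∫_0^π cos²(nx) dx = π/2; for n ≠ n', ∫_0^π sin(nx)sin(n'x) dx = ∫_0^π cos(nx)cos(n'x) dx = 0; and by product-to-sum, ∫_0^π sin(nx)cos(n'x) dx = ½∫_0^π [sin((n+n')x) + sin((n−n')x)] dx, which is 0 when n+n' is even and 2n/(n²−n'²) when n+n' is odd (it need not vanish on (0, π)).
  u² squared terms: (-3)²·∫sin(2x)² dx = 9·π/2 = 9*π/2;  (1)²·∫cos(5x)² dx = 1·π/2 = π/2.
  u² cross terms: 2·(-3)·(1)·∫sin(2x)·cos(5x) dx = -6·(-4/21) = 8/7.
  So ∫_0^π u² dx = 9*π/2 + π/2 + 8/7 = 8/7 + 5*π.
  (u')² squared terms: (-6)²·∫cos(2x)² dx = 36·π/2 = 18*π;  (-5)²·∫sin(5x)² dx = 25·π/2 = 25*π/2.
  (u')² cross terms: 2·(-6)·(-5)·∫cos(2x)·sin(5x) dx = 60·(10/21) = 200/7.
  So ∫_0^π (u')² dx = 18*π + 25*π/2 + 200/7 = 200/7 + 61*π/2.
||u||_{H^1}^2 = (8/7 + 5*π) + (200/7 + 61*π/2) = 208/7 + 71*π/2.


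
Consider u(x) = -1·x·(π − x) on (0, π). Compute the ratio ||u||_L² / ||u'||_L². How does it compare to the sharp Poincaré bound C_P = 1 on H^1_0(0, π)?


||u||_L² / ||u'||_L² = sqrt(10)*π/10 < C_P = 1.

u(x) = -1·x·(π − x), so u'(x) = 2*x - π.
u(x) = -1·x·(π − x) vanishes at x = 0 and x = π, so u ∈ H^1_0(0, π). Differentiate via the product rule and integrate the resulting polynomials term by term.
  ∫_0^π u² dx = ∫_0^π (x^4 - 2*π*x^3 + π^2*x^2) dx. Term by term:
    ∫_0^π x^4 dx = π^5/5;  ∫_0^π -2*π*x^3 dx = -π^5/2;  ∫_0^π π^2*x^2 dx = π^5/3.
  Sum: π^5/5 − π^5/2 + π^5/3 = π^5/30.
  ∫_0^π (u')² dx = ∫_0^π (4*x^2 - 4*π*x + π^2) dx. Term by term:
    ∫_0^π 4*x^2 dx = 4*π^3/3;  ∫_0^π -4*π*x dx = -2*π^3;  ∫_0^π π^2 dx = π^3.
  Sum: 4*π^3/3 − 2*π^3 + π^3 = π^3/3.
∫_0^π u² dx = π^5/30, so ||u||_L² = sqrt(30)*π^(5/2)/30.
∫_0^π (u')² dx = π^3/3, so ||u'||_L² = sqrt(3)*π^(3/2)/3.
Ratio ||u||_L² / ||u'||_L² = sqrt(10)*π/10.
Sharp Poincaré constant on H^1_0(0, π) is C_P = L/π = 1, achieved by sin(x).
A polynomial bump cannot attain the sharp Poincaré constant (only the first sine eigenfunction does), so the ratio is strictly less than C_P, consistent with ||u||_L² ≤ C_P ||u'||_L².


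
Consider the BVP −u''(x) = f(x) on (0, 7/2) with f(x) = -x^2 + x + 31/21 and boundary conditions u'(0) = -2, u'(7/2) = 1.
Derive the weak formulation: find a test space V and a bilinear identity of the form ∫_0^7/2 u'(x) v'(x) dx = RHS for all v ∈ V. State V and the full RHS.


V = H^1(0, 7/2) (v unrestricted at boundary; u is determined up to an additive constant); weak form: ∫_0^7/2 u'v' dx = ∫_0^7/2 (-x^2 + x + 31/21) v dx + v(7/2) + 2·v(0) for all v ∈ V.

Multiply both sides by a test function v and integrate from 0 to 7/2:
  ∫_0^7/2 −u''(x) v(x) dx = ∫_0^7/2 f(x) v(x) dx.
Integrate the LHS by parts once:
  ∫_0^7/2 −u'' v dx = −[u'(x) v(x)]_0^7/2 + ∫_0^7/2 u'(x) v'(x) dx.
Thus ∫_0^7/2 u'(x) v'(x) dx = ∫_0^7/2 f(x) v(x) dx + [u'(x) v(x)]_0^7/2.
Choose V so that boundary terms are either known or forced to vanish.
u has inhomogeneous Neumann u'(0) = -2, u'(7/2) = 1. [u' v]_0^7/2 = (1)·v(7/2) − (-2)·v(0) = v(7/2) + 2·v(0). Take V = H^1(0, 7/2); boundary term becomes part of RHS.
Weak formulation: find u (satisfying any essential BC) such that ∫_0^7/2 u'(x) v'(x) dx = ∫_0^7/2 f v dx + v(7/2) + 2·v(0) for all v ∈ V (Neumann data are natural BCs: they enter the RHS as boundary terms).
Substituting f(x) = -x^2 + x + 31/21, the right-hand side is ∫_0^7/2 (-x^2 + x + 31/21) v dx + v(7/2) + 2·v(0).
Compatibility check (pure Neumann): taking v ≡ 1 ∈ V gives 0 = ∫_0^7/2 f dx + (1) − (-2), i.e. ∫_0^7/2 f dx must equal u'(0) − u'(7/2) = -3. Indeed ∫_0^7/2 (-x^2 + x + 31/21) dx = -3, so the data are compatible. The solution is then unique only up to an additive constant (fix it e.g. by requiring ∫_0^7/2 u dx = 0).


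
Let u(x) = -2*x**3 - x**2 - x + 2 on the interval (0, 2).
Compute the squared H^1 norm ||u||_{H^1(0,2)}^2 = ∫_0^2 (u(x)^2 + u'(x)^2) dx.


||u||_{H^1}^2 = 51962/105

The H^1 norm (squared) on an interval (0, L) is
  ||u||_{H^1}^2 = ∫_0^L u(x)^2 dx + ∫_0^L u'(x)^2 dx.
Compute u'(x) = -6*x**2 - 2*x - 1.
Then u(x)^2 = 4*x**6 + 4*x**5 + 5*x**4 - 6*x**3 - 3*x**2 - 4*x + 4 and u'(x)^2 = 36*x**4 + 24*x**3 + 16*x**2 + 4*x + 1.
Integrate each monomial from 0 to 2 using ∫_0^2 c·x^n dx = c·2^(n+1)/(n+1):
  ∫_0^2 u(x)^2 dx = ∫_0^2 (4*x^6 + 4*x^5 + 5*x^4 - 6*x^3 - 3*x^2 - 4*x + 4) dx. Term by term:
    ∫_0^2 4*x^6 dx = 512/7;  ∫_0^2 4*x^5 dx = 128/3;  ∫_0^2 5*x^4 dx = 32;
    ∫_0^2 -6*x^3 dx = -24;  ∫_0^2 -3*x^2 dx = -8;  ∫_0^2 -4*x dx = -8;
    ∫_0^2 4 dx = 8.
  Sum: 512/7 + 128/3 + 32 − 24 − 8 − 8 + 8 = 2432/21.
  ∫_0^2 u'(x)^2 dx = ∫_0^2 (36*x^4 + 24*x^3 + 16*x^2 + 4*x + 1) dx. Term by term:
    ∫_0^2 36*x^4 dx = 1152/5;  ∫_0^2 24*x^3 dx = 96;  ∫_0^2 16*x^2 dx = 128/3;
    ∫_0^2 4*x dx = 8;  ∫_0^2 1 dx = 2.
  Sum: 1152/5 + 96 + 128/3 + 8 + 2 = 5686/15.
Adding: ||u||_{H^1}^2 = 2432/21 + 5686/15 = 51962/105.


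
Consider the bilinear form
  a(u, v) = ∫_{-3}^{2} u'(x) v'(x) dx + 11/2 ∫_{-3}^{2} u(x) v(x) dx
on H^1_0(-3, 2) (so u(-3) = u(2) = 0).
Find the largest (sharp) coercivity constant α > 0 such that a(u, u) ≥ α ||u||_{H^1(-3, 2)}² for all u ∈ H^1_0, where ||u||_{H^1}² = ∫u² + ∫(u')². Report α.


α = 1

Coercivity of a(·,·) on H^1_0(-3, 2) means a(u, u) ≥ α ||u||_{H^1}² for every u ∈ H^1_0.
The interval has length L = 5, and Poincaré/coercivity depend only on L. Here a(u, u) = ∫(u')² + (11/2)·∫u².
Here c = 11/2 ≥ 1, so a(u,u) = ∫(u')² + c∫u² ≥ ∫(u')² + ∫u² = ||u||_{H^1}², i.e. α = 1 works. No larger α is possible: a(u,u) ≥ α||u||_{H^1}² means (1−α)∫(u')² ≥ (α−c)∫u², and for the modes u_n = sin(nπ(x−x₀)/L) (x₀ the left endpoint) one has ∫u_n²/∫(u_n')² = (L/(nπ))² → 0, so a(u_n,u_n)/||u_n||_{H^1}² → 1. Hence the optimal constant is α = 1.
Therefore α = 1.


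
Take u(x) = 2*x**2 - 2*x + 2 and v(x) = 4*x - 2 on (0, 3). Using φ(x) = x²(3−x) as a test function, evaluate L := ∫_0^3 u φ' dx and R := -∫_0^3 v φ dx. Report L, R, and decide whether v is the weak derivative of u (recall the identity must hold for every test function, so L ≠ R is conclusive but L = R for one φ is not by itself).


LHS = -351/10, RHS = -351/10. Yes, v = u' weakly.

u(x) = 2*x**2 - 2*x + 2, classical derivative u'(x) = 4*x - 2.
φ(x) = x²(3−x), so φ'(x) = 3*x*(2 - x).
Note φ(0) = φ(3) = 0, so the boundary term u·φ vanishes.
LHS = ∫_0^3 u(x) φ'(x) dx = ∫_0^3 (-6*x^4 + 18*x^3 - 18*x^2 + 12*x) dx. Term by term:
  ∫_0^3 -6*x^4 dx = -1458/5;  ∫_0^3 18*x^3 dx = 729/2;  ∫_0^3 -18*x^2 dx = -162;
  ∫_0^3 12*x dx = 54.
Sum: -1458/5 + 729/2 − 162 + 54 = -351/10.
So LHS = -351/10.
∫_0^3 v(x) φ(x) dx = ∫_0^3 (-4*x^4 + 14*x^3 - 6*x^2) dx. Term by term:
  ∫_0^3 -4*x^4 dx = -972/5;  ∫_0^3 14*x^3 dx = 567/2;  ∫_0^3 -6*x^2 dx = -54.
Sum: -972/5 + 567/2 − 54 = 351/10.
So RHS = -∫_0^3 v(x) φ(x) dx = -351/10.
LHS = RHS, so the identity holds for this test φ.
Moreover u is smooth here and v(x) = u'(x) = 4*x - 2 pointwise, so the identity holds for every test function. Hence v is the weak derivative of u.


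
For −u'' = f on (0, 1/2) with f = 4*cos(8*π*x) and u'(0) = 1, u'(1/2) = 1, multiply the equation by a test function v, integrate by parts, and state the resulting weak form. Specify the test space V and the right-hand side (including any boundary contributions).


V = H^1(0, 1/2) (v unrestricted at boundary; u is determined up to an additive constant); weak form: ∫_0^1/2 u'v' dx = ∫_0^1/2 (4*cos(8*π*x)) v dx + v(1/2) − v(0) for all v ∈ V.

Multiply both sides by a test function v and integrate from 0 to 1/2:
  ∫_0^1/2 −u''(x) v(x) dx = ∫_0^1/2 f(x) v(x) dx.
Integrate the LHS by parts once:
  ∫_0^1/2 −u'' v dx = −[u'(x) v(x)]_0^1/2 + ∫_0^1/2 u'(x) v'(x) dx.
Thus ∫_0^1/2 u'(x) v'(x) dx = ∫_0^1/2 f(x) v(x) dx + [u'(x) v(x)]_0^1/2.
Choose V so that boundary terms are either known or forced to vanish.
u has inhomogeneous Neumann u'(0) = 1, u'(1/2) = 1. [u' v]_0^1/2 = (1)·v(1/2) − (1)·v(0) = v(1/2) − v(0). Take V = H^1(0, 1/2); boundary term becomes part of RHS.
Weak formulation: find u (satisfying any essential BC) such that ∫_0^1/2 u'(x) v'(x) dx = ∫_0^1/2 f v dx + v(1/2) − v(0) for all v ∈ V (Neumann data are natural BCs: they enter the RHS as boundary terms).
Substituting f(x) = 4*cos(8*π*x), the right-hand side is ∫_0^1/2 (4*cos(8*π*x)) v dx + v(1/2) − v(0).
Compatibility check (pure Neumann): taking v ≡ 1 ∈ V gives 0 = ∫_0^1/2 f dx + (1) − (1), i.e. ∫_0^1/2 f dx must equal u'(0) − u'(1/2) = 0. Indeed ∫_0^1/2 (4*cos(8*π*x)) dx = 0, so the data are compatible. The solution is then unique only up to an additive constant (fix it e.g. by requiring ∫_0^1/2 u dx = 0).


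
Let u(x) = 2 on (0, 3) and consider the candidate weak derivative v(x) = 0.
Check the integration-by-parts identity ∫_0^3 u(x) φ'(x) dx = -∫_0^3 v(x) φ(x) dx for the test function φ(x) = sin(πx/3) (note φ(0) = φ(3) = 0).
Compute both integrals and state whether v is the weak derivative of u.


LHS = 0, RHS = 0. Yes, v = u' weakly.

u(x) = 2, classical derivative u'(x) = 0.
φ(x) = sin(πx/3), so φ'(x) = π*cos(π*x/3)/3.
Note φ(0) = φ(3) = 0, so the boundary term u·φ vanishes.
LHS = ∫_0^3 u(x) φ'(x) dx = ∫_0^3 (2*π*cos(π*x/3)/3) dx. Term by term:
  ∫_0^3 2*π*cos(π*x/3)/3 dx = 0.
So LHS = 0.
∫_0^3 v(x) φ(x) dx = ∫_0^3 (0) dx. Term by term:
  ∫_0^3 0 dx = 0.
So RHS = -∫_0^3 v(x) φ(x) dx = 0.
LHS = RHS, so the identity holds for this test φ.
Moreover u is smooth here and v(x) = u'(x) = 0 pointwise, so the identity holds for every test function. Hence v is the weak derivative of u.


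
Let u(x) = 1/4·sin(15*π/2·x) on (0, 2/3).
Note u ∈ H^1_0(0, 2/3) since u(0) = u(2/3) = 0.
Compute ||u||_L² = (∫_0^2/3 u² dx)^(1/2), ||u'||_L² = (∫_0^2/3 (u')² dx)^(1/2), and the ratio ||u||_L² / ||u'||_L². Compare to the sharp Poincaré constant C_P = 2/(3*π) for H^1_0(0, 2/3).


||u||_L² / ||u'||_L² = 2/(15*π) < C_P = 2/(3*π).

u(x) = 1/4·sin(15*π/2·x), so u'(x) = 15*π*cos(15*π*x/2)/8.
Writing u(x) = A·sin(kπx/L) with A = 1/4 and k = 5, use ∫_0^L sin²(kπx/L) dx = L/2 and ∫_0^L cos²(kπx/L) dx = L/2.
u² = 1/16·sin²(15*π/2·x) and (u')² = 225*π^2/64·cos²(15*π/2·x), and each of sin², cos² integrates to L/2 = 1/3 over (0, 2/3).
∫_0^2/3 u² dx = 1/48, so ||u||_L² = sqrt(3)/12.
∫_0^2/3 (u')² dx = 75*π^2/64, so ||u'||_L² = 5*sqrt(3)*π/8.
Ratio ||u||_L² / ||u'||_L² = 2/(15*π).
Sharp Poincaré constant on H^1_0(0, 2/3) is C_P = L/π = 2/(3*π), achieved by sin(3*π/2·x).
This is the k = 5 harmonic; the ratio L/(kπ) is strictly less than C_P = L/π, consistent with the sharp inequality ||u||_L² ≤ C_P ||u'||_L².


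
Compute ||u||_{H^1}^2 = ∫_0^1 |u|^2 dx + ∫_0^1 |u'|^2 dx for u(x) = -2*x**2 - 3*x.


||u||_{H^1}^2 = 497/15

The H^1 norm (squared) on an interval (0, L) is
  ||u||_{H^1}^2 = ∫_0^L u(x)^2 dx + ∫_0^L u'(x)^2 dx.
Compute u'(x) = -4*x - 3.
Then u(x)^2 = 4*x**4 + 12*x**3 + 9*x**2 and u'(x)^2 = 16*x**2 + 24*x + 9.
Integrate each monomial from 0 to 1 using ∫_0^1 c·x^n dx = c·1^(n+1)/(n+1):
  ∫_0^1 u(x)^2 dx = ∫_0^1 (4*x^4 + 12*x^3 + 9*x^2) dx. Term by term:
    ∫_0^1 4*x^4 dx = 4/5;  ∫_0^1 12*x^3 dx = 3;  ∫_0^1 9*x^2 dx = 3.
  Sum: 4/5 + 3 + 3 = 34/5.
  ∫_0^1 u'(x)^2 dx = ∫_0^1 (16*x^2 + 24*x + 9) dx. Term by term:
    ∫_0^1 16*x^2 dx = 16/3;  ∫_0^1 24*x dx = 12;  ∫_0^1 9 dx = 9.
  Sum: 16/3 + 12 + 9 = 79/3.
Adding: ||u||_{H^1}^2 = 34/5 + 79/3 = 497/15.


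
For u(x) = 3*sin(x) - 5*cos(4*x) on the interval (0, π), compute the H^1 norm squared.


||u||_{H^1(0,π)}^2 = 68 + 443*π/2

u'(x) = 20*sin(4*x) + 3*cos(x).
Expand u² and (u')² and integrate term by term on (0, π), using: for integers n ≥ 1, ∫_0^π sin²(nx) dx = ∫_0^π cos²(nx) dx = π/2; for n ≠ n', ∫_0^π sin(nx)sin(n'x) dx = ∫_0^π cos(nx)cos(n'x) dx = 0; and by product-to-sum, ∫_0^π sin(nx)cos(n'x) dx = ½∫_0^π [sin((n+n')x) + sin((n−n')x)] dx, which is 0 when n+n' is even and 2n/(n²−n'²) when n+n' is odd (it need not vanish on (0, π)).
  u² squared terms: (-5)²·∫cos(4x)² dx = 25·π/2 = 25*π/2;  (3)²·∫sin(x)² dx = 9·π/2 = 9*π/2.
  u² cross terms: 2·(-5)·(3)·∫cos(4x)·sin(x) dx = -30·(-2/15) = 4.
  So ∫_0^π u² dx = 25*π/2 + 9*π/2 + 4 = 4 + 17*π.
  (u')² squared terms: (3)²·∫cos(x)² dx = 9·π/2 = 9*π/2;  (20)²·∫sin(4x)² dx = 400·π/2 = 200*π.
  (u')² cross terms: 2·(3)·(20)·∫cos(x)·sin(4x) dx = 120·(8/15) = 64.
  So ∫_0^π (u')² dx = 9*π/2 + 200*π + 64 = 64 + 409*π/2.
||u||_{H^1}^2 = (4 + 17*π) + (64 + 409*π/2) = 68 + 443*π/2.


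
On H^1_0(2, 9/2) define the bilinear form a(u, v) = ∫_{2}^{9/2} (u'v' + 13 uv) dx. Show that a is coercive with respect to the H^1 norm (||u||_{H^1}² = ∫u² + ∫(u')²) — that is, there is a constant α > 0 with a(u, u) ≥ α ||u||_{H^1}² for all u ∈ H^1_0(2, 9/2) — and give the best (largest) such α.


α = 1

Coercivity of a(·,·) on H^1_0(2, 9/2) means a(u, u) ≥ α ||u||_{H^1}² for every u ∈ H^1_0.
The interval has length L = 5/2, and Poincaré/coercivity depend only on L. Here a(u, u) = ∫(u')² + (13)·∫u².
Here c = 13 ≥ 1, so a(u,u) = ∫(u')² + c∫u² ≥ ∫(u')² + ∫u² = ||u||_{H^1}², i.e. α = 1 works. No larger α is possible: a(u,u) ≥ α||u||_{H^1}² means (1−α)∫(u')² ≥ (α−c)∫u², and for the modes u_n = sin(nπ(x−x₀)/L) (x₀ the left endpoint) one has ∫u_n²/∫(u_n')² = (L/(nπ))² → 0, so a(u_n,u_n)/||u_n||_{H^1}² → 1. Hence the optimal constant is α = 1.
Therefore α = 1.


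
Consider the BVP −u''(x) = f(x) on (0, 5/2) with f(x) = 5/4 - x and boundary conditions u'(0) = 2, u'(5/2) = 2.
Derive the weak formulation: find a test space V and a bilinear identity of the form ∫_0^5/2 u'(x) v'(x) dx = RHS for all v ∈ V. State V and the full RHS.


V = H^1(0, 5/2) (v unrestricted at boundary; u is determined up to an additive constant); weak form: ∫_0^5/2 u'v' dx = ∫_0^5/2 (5/4 - x) v dx + 2·v(5/2) − 2·v(0) for all v ∈ V.

Multiply both sides by a test function v and integrate from 0 to 5/2:
  ∫_0^5/2 −u''(x) v(x) dx = ∫_0^5/2 f(x) v(x) dx.
Integrate the LHS by parts once:
  ∫_0^5/2 −u'' v dx = −[u'(x) v(x)]_0^5/2 + ∫_0^5/2 u'(x) v'(x) dx.
Thus ∫_0^5/2 u'(x) v'(x) dx = ∫_0^5/2 f(x) v(x) dx + [u'(x) v(x)]_0^5/2.
Choose V so that boundary terms are either known or forced to vanish.
u has inhomogeneous Neumann u'(0) = 2, u'(5/2) = 2. [u' v]_0^5/2 = (2)·v(5/2) − (2)·v(0) = 2·v(5/2) − 2·v(0). Take V = H^1(0, 5/2); boundary term becomes part of RHS.
Weak formulation: find u (satisfying any essential BC) such that ∫_0^5/2 u'(x) v'(x) dx = ∫_0^5/2 f v dx + 2·v(5/2) − 2·v(0) for all v ∈ V (Neumann data are natural BCs: they enter the RHS as boundary terms).
Substituting f(x) = 5/4 - x, the right-hand side is ∫_0^5/2 (5/4 - x) v dx + 2·v(5/2) − 2·v(0).
Compatibility check (pure Neumann): taking v ≡ 1 ∈ V gives 0 = ∫_0^5/2 f dx + (2) − (2), i.e. ∫_0^5/2 f dx must equal u'(0) − u'(5/2) = 0. Indeed ∫_0^5/2 (5/4 - x) dx = 0, so the data are compatible. The solution is then unique only up to an additive constant (fix it e.g. by requiring ∫_0^5/2 u dx = 0).


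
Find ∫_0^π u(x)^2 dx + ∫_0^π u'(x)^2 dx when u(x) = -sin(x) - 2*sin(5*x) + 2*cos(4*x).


||u||_{H^1(0,π)}^2 = -6392/45 + 87*π

u'(x) = -8*sin(4*x) - cos(x) - 10*cos(5*x).
Expand u² and (u')² and integrate term by term on (0, π), using: for integers n ≥ 1, ∫_0^π sin²(nx) dx = ∫_0^π cos²(nx) dx = π/2; for n ≠ n', ∫_0^π sin(nx)sin(n'x) dx = ∫_0^π cos(nx)cos(n'x) dx = 0; and by product-to-sum, ∫_0^π sin(nx)cos(n'x) dx = ½∫_0^π [sin((n+n')x) + sin((n−n')x)] dx, which is 0 when n+n' is even and 2n/(n²−n'²) when n+n' is odd (it need not vanish on (0, π)).
  u² squared terms: (-1)²·∫sin(x)² dx = 1·π/2 = π/2;  (-2)²·∫sin(5x)² dx = 4·π/2 = 2*π;  (2)²·∫cos(4x)² dx = 4·π/2 = 2*π.
  u² cross terms: 2·(-1)·(-2)·∫sin(x)·sin(5x) dx = 4·(0) = 0;  2·(-1)·(2)·∫sin(x)·cos(4x) dx = -4·(-2/15) = 8/15;  2·(-2)·(2)·∫sin(5x)·cos(4x) dx = -8·(10/9) = -80/9.
  So ∫_0^π u² dx = π/2 + 2*π + 2*π + 0 + 8/15 − 80/9 = -376/45 + 9*π/2.
  (u')² squared terms: (-1)²·∫cos(x)² dx = 1·π/2 = π/2;  (-10)²·∫cos(5x)² dx = 100·π/2 = 50*π;  (-8)²·∫sin(4x)² dx = 64·π/2 = 32*π.
  (u')² cross terms: 2·(-1)·(-10)·∫cos(x)·cos(5x) dx = 20·(0) = 0;  2·(-1)·(-8)·∫cos(x)·sin(4x) dx = 16·(8/15) = 128/15;  2·(-10)·(-8)·∫cos(5x)·sin(4x) dx = 160·(-8/9) = -1280/9.
  So ∫_0^π (u')² dx = π/2 + 50*π + 32*π + 0 + 128/15 − 1280/9 = -6016/45 + 165*π/2.
||u||_{H^1}^2 = (-376/45 + 9*π/2) + (-6016/45 + 165*π/2) = -6392/45 + 87*π.


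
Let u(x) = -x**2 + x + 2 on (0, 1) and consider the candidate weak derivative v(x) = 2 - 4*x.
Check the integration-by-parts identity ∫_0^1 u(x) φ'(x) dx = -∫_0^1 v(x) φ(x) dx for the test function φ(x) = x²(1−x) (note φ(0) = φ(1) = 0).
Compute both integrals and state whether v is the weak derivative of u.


LHS = 1/60, RHS = 1/30. No, v is not the weak derivative of u.

u(x) = -x**2 + x + 2, classical derivative u'(x) = 1 - 2*x.
φ(x) = x²(1−x), so φ'(x) = x*(2 - 3*x).
Note φ(0) = φ(1) = 0, so the boundary term u·φ vanishes.
LHS = ∫_0^1 u(x) φ'(x) dx = ∫_0^1 (3*x^4 - 5*x^3 - 4*x^2 + 4*x) dx. Term by term:
  ∫_0^1 3*x^4 dx = 3/5;  ∫_0^1 -5*x^3 dx = -5/4;  ∫_0^1 -4*x^2 dx = -4/3;
  ∫_0^1 4*x dx = 2.
Sum: 3/5 − 5/4 − 4/3 + 2 = 1/60.
So LHS = 1/60.
∫_0^1 v(x) φ(x) dx = ∫_0^1 (4*x^4 - 6*x^3 + 2*x^2) dx. Term by term:
  ∫_0^1 4*x^4 dx = 4/5;  ∫_0^1 -6*x^3 dx = -3/2;  ∫_0^1 2*x^2 dx = 2/3.
Sum: 4/5 − 3/2 + 2/3 = -1/30.
So RHS = -∫_0^1 v(x) φ(x) dx = 1/30.
LHS − RHS = -1/60 ≠ 0, so the identity fails.
(For a valid weak derivative the identity must hold for EVERY test function, in particular this one. The failure shows v is NOT the weak derivative of u.)
Correct weak derivative would be u'(x) = 1 - 2*x.


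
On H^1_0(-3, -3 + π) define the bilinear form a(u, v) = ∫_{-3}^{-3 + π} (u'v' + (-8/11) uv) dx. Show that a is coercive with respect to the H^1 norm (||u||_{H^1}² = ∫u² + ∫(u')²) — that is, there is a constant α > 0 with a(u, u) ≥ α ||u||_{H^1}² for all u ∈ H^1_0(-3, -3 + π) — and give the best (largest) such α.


α = 3/22

Coercivity of a(·,·) on H^1_0(-3, -3 + π) means a(u, u) ≥ α ||u||_{H^1}² for every u ∈ H^1_0.
The interval has length L = π, and Poincaré/coercivity depend only on L. Here a(u, u) = ∫(u')² + (-8/11)·∫u².
Here c = -8/11 < 0 with |c| < (π/L)² = 1, so coercivity still holds. The condition a(u,u) ≥ α||u||_{H^1}² reads (1−α)∫(u')² ≥ (α−c)∫u². Any admissible α is ≤ 1 (rapidly oscillating u have ∫u²/∫(u')² → 0), and α = 1 would force 0 ≥ (1−c)∫u², impossible since c < 1; so 1−α > 0. By the sharp Poincaré inequality on H^1_0 of an interval of length L, ∫(u')² ≥ (π/L)²∫u² with equality for the first sine mode sin(π(x−x₀)/L) (x₀ the left endpoint), so the inequality holds for all u iff (1−α)(π/L)² ≥ α − c, i.e. α ≤ ((π/L)² + c)/((π/L)² + 1) = (1 + c(L/π)²)/(1 + (L/π)²). (Direct route, valid since c ≤ 0: Poincaré gives c∫u² ≥ c(L/π)²∫(u')², so a(u,u) ≥ (1 + c(L/π)²)∫(u')², while ||u||_{H^1}² ≤ (1 + (L/π)²)∫(u')²; dividing yields the same α.) With (π/L)² = 1 and c = -8/11, the largest admissible constant is α = ((π/L)² + c)/((π/L)² + 1).
Simplifying, α = 3/22.


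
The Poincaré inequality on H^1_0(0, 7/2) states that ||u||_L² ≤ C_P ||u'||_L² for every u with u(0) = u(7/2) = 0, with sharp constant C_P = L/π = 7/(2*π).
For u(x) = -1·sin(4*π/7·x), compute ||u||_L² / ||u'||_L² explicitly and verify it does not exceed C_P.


||u||_L² / ||u'||_L² = 7/(4*π) < C_P = 7/(2*π).

u(x) = -1·sin(4*π/7·x), so u'(x) = -4*π*cos(4*π*x/7)/7.
Writing u(x) = A·sin(kπx/L) with A = -1 and k = 2, use ∫_0^L sin²(kπx/L) dx = L/2 and ∫_0^L cos²(kπx/L) dx = L/2.
u² = 1·sin²(4*π/7·x) and (u')² = 16*π^2/49·cos²(4*π/7·x), and each of sin², cos² integrates to L/2 = 7/4 over (0, 7/2).
∫_0^7/2 u² dx = 7/4, so ||u||_L² = sqrt(7)/2.
∫_0^7/2 (u')² dx = 4*π^2/7, so ||u'||_L² = 2*sqrt(7)*π/7.
Ratio ||u||_L² / ||u'||_L² = 7/(4*π).
Sharp Poincaré constant on H^1_0(0, 7/2) is C_P = L/π = 7/(2*π), achieved by sin(2*π/7·x).
This is the k = 2 harmonic; the ratio L/(kπ) is strictly less than C_P = L/π, consistent with the sharp inequality ||u||_L² ≤ C_P ||u'||_L².


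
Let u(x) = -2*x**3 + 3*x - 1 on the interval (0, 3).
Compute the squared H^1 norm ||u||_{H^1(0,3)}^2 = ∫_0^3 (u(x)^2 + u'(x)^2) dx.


||u||_{H^1}^2 = 78999/35

The H^1 norm (squared) on an interval (0, L) is
  ||u||_{H^1}^2 = ∫_0^L u(x)^2 dx + ∫_0^L u'(x)^2 dx.
Compute u'(x) = 3 - 6*x**2.
Then u(x)^2 = 4*x**6 - 12*x**4 + 4*x**3 + 9*x**2 - 6*x + 1 and u'(x)^2 = 36*x**4 - 36*x**2 + 9.
Integrate each monomial from 0 to 3 using ∫_0^3 c·x^n dx = c·3^(n+1)/(n+1):
  ∫_0^3 u(x)^2 dx = ∫_0^3 (4*x^6 - 12*x^4 + 4*x^3 + 9*x^2 - 6*x + 1) dx. Term by term:
    ∫_0^3 4*x^6 dx = 8748/7;  ∫_0^3 -12*x^4 dx = -2916/5;  ∫_0^3 4*x^3 dx = 81;
    ∫_0^3 9*x^2 dx = 81;  ∫_0^3 -6*x dx = -27;  ∫_0^3 1 dx = 3.
  Sum: 8748/7 − 2916/5 + 81 + 81 − 27 + 3 = 28158/35.
  ∫_0^3 u'(x)^2 dx = ∫_0^3 (36*x^4 - 36*x^2 + 9) dx. Term by term:
    ∫_0^3 36*x^4 dx = 8748/5;  ∫_0^3 -36*x^2 dx = -324;  ∫_0^3 9 dx = 27.
  Sum: 8748/5 − 324 + 27 = 7263/5.
Adding: ||u||_{H^1}^2 = 28158/35 + 7263/5 = 78999/35.


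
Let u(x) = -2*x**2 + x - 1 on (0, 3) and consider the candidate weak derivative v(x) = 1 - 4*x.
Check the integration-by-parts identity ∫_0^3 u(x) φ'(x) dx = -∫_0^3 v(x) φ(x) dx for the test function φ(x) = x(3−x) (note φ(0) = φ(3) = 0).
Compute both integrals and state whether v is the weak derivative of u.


LHS = 45/2, RHS = 45/2. Yes, v = u' weakly.

u(x) = -2*x**2 + x - 1, classical derivative u'(x) = 1 - 4*x.
φ(x) = x(3−x), so φ'(x) = 3 - 2*x.
Note φ(0) = φ(3) = 0, so the boundary term u·φ vanishes.
LHS = ∫_0^3 u(x) φ'(x) dx = ∫_0^3 (4*x^3 - 8*x^2 + 5*x - 3) dx. Term by term:
  ∫_0^3 4*x^3 dx = 81;  ∫_0^3 -8*x^2 dx = -72;  ∫_0^3 5*x dx = 45/2;
  ∫_0^3 -3 dx = -9.
Sum: 81 − 72 + 45/2 − 9 = 45/2.
So LHS = 45/2.
∫_0^3 v(x) φ(x) dx = ∫_0^3 (4*x^3 - 13*x^2 + 3*x) dx. Term by term:
  ∫_0^3 4*x^3 dx = 81;  ∫_0^3 -13*x^2 dx = -117;  ∫_0^3 3*x dx = 27/2.
Sum: 81 − 117 + 27/2 = -45/2.
So RHS = -∫_0^3 v(x) φ(x) dx = 45/2.
LHS = RHS, so the identity holds for this test φ.
Moreover u is smooth here and v(x) = u'(x) = 1 - 4*x pointwise, so the identity holds for every test function. Hence v is the weak derivative of u.
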